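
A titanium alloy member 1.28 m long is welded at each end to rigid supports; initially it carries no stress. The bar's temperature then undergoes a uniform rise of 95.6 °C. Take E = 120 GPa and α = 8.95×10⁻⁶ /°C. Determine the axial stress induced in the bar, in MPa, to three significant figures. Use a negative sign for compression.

-103 MPa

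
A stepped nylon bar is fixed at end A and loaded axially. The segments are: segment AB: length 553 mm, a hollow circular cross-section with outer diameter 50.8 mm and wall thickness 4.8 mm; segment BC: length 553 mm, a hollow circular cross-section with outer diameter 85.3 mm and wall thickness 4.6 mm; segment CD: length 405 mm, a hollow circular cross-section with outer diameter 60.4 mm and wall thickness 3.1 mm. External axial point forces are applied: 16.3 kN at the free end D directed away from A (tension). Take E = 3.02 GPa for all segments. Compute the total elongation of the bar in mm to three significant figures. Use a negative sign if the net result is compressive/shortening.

10.8 mm

Internal axial forces (sectioning from the free end, tension +): N_CD = 16.3 kN, N_BC = 16.3 kN, N_AB = 16.3 kN.
A_AB = 693.7 mm².
A_BC = 1166 mm².
A_CD = 558 mm².
δ_AB = 16300·553/(693.7·3020) = 4.303 mm
δ_BC = 16300·553/(1166·3020) = 2.559 mm
δ_CD = 16300·405/(558·3020) = 3.917 mm
δ = Σδ_i = 10.78 mm.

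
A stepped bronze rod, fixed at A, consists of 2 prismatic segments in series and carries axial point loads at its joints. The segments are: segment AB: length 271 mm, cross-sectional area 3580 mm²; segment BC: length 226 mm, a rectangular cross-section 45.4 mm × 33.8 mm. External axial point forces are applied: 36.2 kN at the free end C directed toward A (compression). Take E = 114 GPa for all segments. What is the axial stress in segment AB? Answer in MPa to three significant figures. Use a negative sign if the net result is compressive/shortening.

-10.1 MPa

Internal axial forces (sectioning from the free end, tension +): N_BC = -36.2 kN, N_AB = -36.2 kN.
σ_AB = N_AB/A_AB = -36200/3580 = -10.11 MPa.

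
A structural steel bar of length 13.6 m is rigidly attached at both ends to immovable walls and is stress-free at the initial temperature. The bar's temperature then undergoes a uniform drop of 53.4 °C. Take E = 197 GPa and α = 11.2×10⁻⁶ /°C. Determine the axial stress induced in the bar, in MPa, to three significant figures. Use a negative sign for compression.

Free thermal expansion αLΔT = 11.2e-6 · 13600 · -53.4 = -8.134 mm.
The walls impose strain ε = −(-8.134)/13600 = 5.9808e-04; σ = Eε = 197000 · 5.9808e-04 = 117.8 MPa.

118 MPa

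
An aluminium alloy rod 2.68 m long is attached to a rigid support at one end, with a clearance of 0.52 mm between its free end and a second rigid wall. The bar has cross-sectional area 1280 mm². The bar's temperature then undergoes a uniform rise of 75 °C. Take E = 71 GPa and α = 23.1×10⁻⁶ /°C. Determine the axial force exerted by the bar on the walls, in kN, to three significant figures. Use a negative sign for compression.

-140 kN

Free thermal expansion αLΔT = 23.1e-6 · 2680 · 75 = 4.643 mm.
The walls engage after the gap closes; constrained expansion = 4.643 − 0.52 = 4.123 mm.
The walls impose strain ε = −(4.123)/2680 = -1.5385e-03; σ = Eε = 71000 · -1.5385e-03 = -109.2 MPa.
Wall reaction R = σ·A = -109.2·1280 = -139800 N = -139.8 kN.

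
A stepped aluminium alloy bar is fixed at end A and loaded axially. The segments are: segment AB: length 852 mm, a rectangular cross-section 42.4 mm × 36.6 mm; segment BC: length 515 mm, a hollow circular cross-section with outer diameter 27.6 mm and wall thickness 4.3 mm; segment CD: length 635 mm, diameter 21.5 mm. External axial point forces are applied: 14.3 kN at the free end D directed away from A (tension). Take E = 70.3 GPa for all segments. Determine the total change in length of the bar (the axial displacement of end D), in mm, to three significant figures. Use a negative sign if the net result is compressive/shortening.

0.800 mm

Internal axial forces (sectioning from the free end, tension +): N_CD = 14.3 kN, N_BC = 14.3 kN, N_AB = 14.3 kN.
A_AB = 1552 mm².
A_BC = 314.8 mm².
A_CD = 363.1 mm².
δ_AB = 14300·852/(1552·70300) = 0.1117 mm
δ_BC = 14300·515/(314.8·70300) = 0.3328 mm
δ_CD = 14300·635/(363.1·70300) = 0.3558 mm
δ = Σδ_i = 0.8003 mm.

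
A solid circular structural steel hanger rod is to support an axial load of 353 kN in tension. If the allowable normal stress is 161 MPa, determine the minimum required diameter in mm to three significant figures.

Required area A ≥ P/σ_allow = 353000/161 = 2193 mm².
For a solid circular section, d ≥ √(4A/π) = 52.84 mm.

52.8 mm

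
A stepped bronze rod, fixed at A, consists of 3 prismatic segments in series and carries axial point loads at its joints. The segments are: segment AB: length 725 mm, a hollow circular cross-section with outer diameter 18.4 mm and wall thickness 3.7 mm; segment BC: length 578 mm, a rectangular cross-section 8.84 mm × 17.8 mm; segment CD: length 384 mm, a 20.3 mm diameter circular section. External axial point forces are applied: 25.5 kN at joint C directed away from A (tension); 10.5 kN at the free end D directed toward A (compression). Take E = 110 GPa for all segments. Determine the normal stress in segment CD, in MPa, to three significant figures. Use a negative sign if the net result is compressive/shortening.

Internal axial forces (sectioning from the free end, tension +): N_CD = -10.5 kN, N_BC = 15 kN, N_AB = 15 kN.
A_CD = 323.7 mm².
σ_CD = N_CD/A_CD = -10500/323.7 = -32.44 MPa.

-32.4 MPa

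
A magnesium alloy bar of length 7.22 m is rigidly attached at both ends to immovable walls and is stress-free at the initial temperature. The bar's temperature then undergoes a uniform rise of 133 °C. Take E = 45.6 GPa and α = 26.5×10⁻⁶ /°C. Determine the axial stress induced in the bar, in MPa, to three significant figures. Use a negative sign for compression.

Free thermal expansion αLΔT = 26.5e-6 · 7220 · 133 = 25.45 mm.
The walls impose strain ε = −(25.45)/7220 = -3.5245e-03; σ = Eε = 45600 · -3.5245e-03 = -160.7 MPa.

-161 MPa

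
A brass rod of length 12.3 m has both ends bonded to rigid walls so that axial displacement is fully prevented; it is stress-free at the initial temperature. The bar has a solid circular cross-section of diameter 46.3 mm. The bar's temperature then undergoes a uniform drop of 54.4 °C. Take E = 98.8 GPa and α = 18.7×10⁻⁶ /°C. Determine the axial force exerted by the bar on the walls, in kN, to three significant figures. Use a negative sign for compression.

169 kN

Free thermal expansion αLΔT = 18.7e-6 · 12300 · -54.4 = -12.51 mm.
The walls impose strain ε = −(-12.51)/12300 = 1.0173e-03; σ = Eε = 98800 · 1.0173e-03 = 100.5 MPa.
Wall reaction R = σ·A = 100.5·1684 = 169200 N = 169.2 kN.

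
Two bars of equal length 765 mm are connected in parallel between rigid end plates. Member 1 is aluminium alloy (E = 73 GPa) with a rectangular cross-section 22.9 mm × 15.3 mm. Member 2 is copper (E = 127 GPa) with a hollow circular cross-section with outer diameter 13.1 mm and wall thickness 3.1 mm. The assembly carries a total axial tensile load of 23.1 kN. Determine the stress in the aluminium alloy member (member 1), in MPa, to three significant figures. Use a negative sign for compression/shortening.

A_1 = 350.4 mm².
A_2 = 97.39 mm².
Equal strain + equilibrium ⇒ each member carries load in proportion to AE: A₁E₁ = 25580000 N, A₂E₂ = 12370000 N, ΣAE = 37950000 N.
σ₁ = P·E₁/ΣAE = 23100·73000/37950000 = 44.44 MPa.

44.4 MPa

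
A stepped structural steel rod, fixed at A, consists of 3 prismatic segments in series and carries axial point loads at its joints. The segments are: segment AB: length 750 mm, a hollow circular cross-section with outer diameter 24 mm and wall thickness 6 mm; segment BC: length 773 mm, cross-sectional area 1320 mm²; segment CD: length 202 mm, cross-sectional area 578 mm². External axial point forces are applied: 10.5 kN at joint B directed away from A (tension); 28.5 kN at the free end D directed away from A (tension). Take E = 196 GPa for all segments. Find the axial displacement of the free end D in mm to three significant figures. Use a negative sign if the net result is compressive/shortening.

Internal axial forces (sectioning from the free end, tension +): N_CD = 28.5 kN, N_BC = 28.5 kN, N_AB = 39 kN.
A_AB = 339.3 mm².
δ_AB = 39000·750/(339.3·196000) = 0.4398 mm
δ_BC = 28500·773/(1320·196000) = 0.08515 mm
δ_CD = 28500·202/(578·196000) = 0.05082 mm
δ = Σδ_i = 0.5758 mm.

0.576 mm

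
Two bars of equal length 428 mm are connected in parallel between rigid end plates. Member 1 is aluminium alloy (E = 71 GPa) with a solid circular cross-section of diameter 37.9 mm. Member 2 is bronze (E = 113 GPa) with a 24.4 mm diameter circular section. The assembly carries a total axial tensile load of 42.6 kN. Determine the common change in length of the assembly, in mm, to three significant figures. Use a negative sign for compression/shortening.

A_1 = 1128 mm².
A_2 = 467.6 mm².
Equal strain + equilibrium ⇒ each member carries load in proportion to AE: A₁E₁ = 80100000 N, A₂E₂ = 52840000 N, ΣAE = 132900000 N.
δ = PL/ΣAE = 42600·428/132900000 = 0.1372 mm.

0.137 mm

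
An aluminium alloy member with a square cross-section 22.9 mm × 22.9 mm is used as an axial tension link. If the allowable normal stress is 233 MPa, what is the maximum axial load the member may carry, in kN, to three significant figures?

122 kN

A = 524.4 mm².
P_max = σ_allow · A = 233 · 524.4 = 122200 N = 122.2 kN.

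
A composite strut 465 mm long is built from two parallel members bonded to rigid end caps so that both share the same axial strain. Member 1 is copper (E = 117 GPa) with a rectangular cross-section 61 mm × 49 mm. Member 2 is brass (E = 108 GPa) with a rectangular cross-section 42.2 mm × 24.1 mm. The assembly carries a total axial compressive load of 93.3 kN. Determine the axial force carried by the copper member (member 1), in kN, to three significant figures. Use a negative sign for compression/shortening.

-71.0 kN

A_1 = 2989 mm².
A_2 = 1017 mm².
Equal strain + equilibrium ⇒ each member carries load in proportion to AE: A₁E₁ = 349700000 N, A₂E₂ = 109800000 N, ΣAE = 459600000 N.
F₁ = P·A₁E₁/ΣAE = -93300·349700000/459600000 = -71000 N.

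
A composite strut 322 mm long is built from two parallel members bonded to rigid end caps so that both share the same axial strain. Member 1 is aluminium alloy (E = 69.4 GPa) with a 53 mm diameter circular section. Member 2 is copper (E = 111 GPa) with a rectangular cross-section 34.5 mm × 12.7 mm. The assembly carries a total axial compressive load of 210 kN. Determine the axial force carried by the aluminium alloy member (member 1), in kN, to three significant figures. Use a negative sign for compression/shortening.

-159 kN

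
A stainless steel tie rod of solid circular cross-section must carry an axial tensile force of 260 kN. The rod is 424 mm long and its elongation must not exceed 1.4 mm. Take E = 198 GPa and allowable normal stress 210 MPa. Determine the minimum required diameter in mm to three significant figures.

Required area A ≥ P/σ_allow = 260000/210 = 1238 mm².
For a solid circular section, d ≥ √(4A/π) = 39.7 mm.
Elongation limit: A ≥ PL/(Eδ_allow) = 260000·424/(198000·1.4) = 397.7 mm² ⇒ d ≥ 22.5 mm.
The stress limit governs.

39.7 mm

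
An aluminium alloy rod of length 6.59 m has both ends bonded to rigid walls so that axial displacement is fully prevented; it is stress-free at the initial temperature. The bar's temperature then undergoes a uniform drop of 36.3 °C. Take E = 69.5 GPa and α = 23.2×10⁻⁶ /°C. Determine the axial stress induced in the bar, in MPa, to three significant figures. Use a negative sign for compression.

58.5 MPa

Free thermal expansion αLΔT = 23.2e-6 · 6590 · -36.3 = -5.55 mm.
The walls impose strain ε = −(-5.55)/6590 = 8.4216e-04; σ = Eε = 69500 · 8.4216e-04 = 58.53 MPa.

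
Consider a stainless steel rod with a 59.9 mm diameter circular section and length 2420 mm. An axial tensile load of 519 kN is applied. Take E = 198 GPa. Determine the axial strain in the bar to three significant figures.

A = 2818 mm².
σ = N/A = 184.2 MPa; ε = σ/E = 184.2/198000 = 9.302e-04.

9.30e-04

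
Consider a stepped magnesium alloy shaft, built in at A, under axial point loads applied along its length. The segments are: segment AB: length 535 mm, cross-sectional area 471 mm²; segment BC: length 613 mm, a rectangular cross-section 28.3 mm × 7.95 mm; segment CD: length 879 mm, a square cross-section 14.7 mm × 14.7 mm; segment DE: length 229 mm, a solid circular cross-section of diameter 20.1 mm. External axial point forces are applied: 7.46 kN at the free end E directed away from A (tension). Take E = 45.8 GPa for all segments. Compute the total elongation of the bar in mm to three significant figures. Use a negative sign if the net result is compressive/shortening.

1.41 mm

Internal axial forces (sectioning from the free end, tension +): N_DE = 7.46 kN, N_CD = 7.46 kN, N_BC = 7.46 kN, N_AB = 7.46 kN.
A_BC = 225 mm².
A_CD = 216.1 mm².
A_DE = 317.3 mm².
δ_AB = 7460·535/(471·45800) = 0.185 mm
δ_BC = 7460·613/(225·45800) = 0.4438 mm
δ_CD = 7460·879/(216.1·45800) = 0.6626 mm
δ_DE = 7460·229/(317.3·45800) = 0.1176 mm
δ = Σδ_i = 1.409 mm.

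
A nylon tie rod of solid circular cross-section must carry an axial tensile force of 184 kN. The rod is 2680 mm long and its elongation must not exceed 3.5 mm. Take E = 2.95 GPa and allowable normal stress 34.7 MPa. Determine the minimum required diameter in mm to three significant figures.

247 mm

Required area A ≥ P/σ_allow = 184000/34.7 = 5303 mm².
For a solid circular section, d ≥ √(4A/π) = 82.17 mm.
Elongation limit: A ≥ PL/(Eδ_allow) = 184000·2680/(2950·3.5) = 47760 mm² ⇒ d ≥ 246.6 mm.
The elongation limit governs.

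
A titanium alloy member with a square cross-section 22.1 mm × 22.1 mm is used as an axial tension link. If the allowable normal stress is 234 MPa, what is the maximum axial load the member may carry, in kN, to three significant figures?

A = 488.4 mm².
P_max = σ_allow · A = 234 · 488.4 = 114300 N = 114.3 kN.

114 kN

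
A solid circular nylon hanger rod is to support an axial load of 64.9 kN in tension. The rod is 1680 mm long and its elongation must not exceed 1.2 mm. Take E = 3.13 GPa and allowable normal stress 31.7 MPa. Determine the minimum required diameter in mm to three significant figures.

192 mm

Required area A ≥ P/σ_allow = 64900/31.7 = 2047 mm².
For a solid circular section, d ≥ √(4A/π) = 51.06 mm.
Elongation limit: A ≥ PL/(Eδ_allow) = 64900·1680/(3130·1.2) = 29030 mm² ⇒ d ≥ 192.3 mm.
The elongation limit governs.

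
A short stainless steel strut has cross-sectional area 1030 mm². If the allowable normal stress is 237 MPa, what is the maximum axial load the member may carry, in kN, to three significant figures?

P_max = σ_allow · A = 237 · 1030 = 244100 N = 244.1 kN.

244 kN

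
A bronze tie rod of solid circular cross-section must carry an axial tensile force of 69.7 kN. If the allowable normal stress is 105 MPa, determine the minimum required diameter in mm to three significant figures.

29.1 mm

Required area A ≥ P/σ_allow = 69700/105 = 663.8 mm².
For a solid circular section, d ≥ √(4A/π) = 29.07 mm.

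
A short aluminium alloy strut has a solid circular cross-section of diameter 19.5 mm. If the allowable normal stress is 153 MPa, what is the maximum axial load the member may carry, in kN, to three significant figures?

A = 298.6 mm².
P_max = σ_allow · A = 153 · 298.6 = 45690 N = 45.69 kN.

45.7 kN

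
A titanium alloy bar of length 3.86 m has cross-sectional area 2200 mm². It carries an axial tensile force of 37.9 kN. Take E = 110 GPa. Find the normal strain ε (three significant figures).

1.57e-04

σ = N/A = 17.23 MPa; ε = σ/E = 17.23/110000 = 1.566e-04.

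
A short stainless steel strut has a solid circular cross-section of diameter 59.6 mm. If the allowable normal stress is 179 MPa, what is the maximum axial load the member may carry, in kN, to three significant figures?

499 kN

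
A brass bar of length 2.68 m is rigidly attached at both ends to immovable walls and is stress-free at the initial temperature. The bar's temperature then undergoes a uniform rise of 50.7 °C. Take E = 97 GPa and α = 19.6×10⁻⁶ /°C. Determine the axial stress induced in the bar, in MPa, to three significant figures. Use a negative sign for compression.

Free thermal expansion αLΔT = 19.6e-6 · 2680 · 50.7 = 2.663 mm.
The walls impose strain ε = −(2.663)/2680 = -9.9372e-04; σ = Eε = 97000 · -9.9372e-04 = -96.39 MPa.

-96.4 MPa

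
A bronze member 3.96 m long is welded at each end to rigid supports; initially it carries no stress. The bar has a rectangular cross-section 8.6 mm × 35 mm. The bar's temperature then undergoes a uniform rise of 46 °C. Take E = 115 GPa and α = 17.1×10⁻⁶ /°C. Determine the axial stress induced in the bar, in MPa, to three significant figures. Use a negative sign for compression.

-90.5 MPa

Free thermal expansion αLΔT = 17.1e-6 · 3960 · 46 = 3.115 mm.
The walls impose strain ε = −(3.115)/3960 = -7.8660e-04; σ = Eε = 115000 · -7.8660e-04 = -90.46 MPa.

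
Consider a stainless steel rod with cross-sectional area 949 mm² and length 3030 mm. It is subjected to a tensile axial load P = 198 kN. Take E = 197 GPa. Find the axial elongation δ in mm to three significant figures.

3.21 mm

δ_mech = NL/(AE) = 198000·3030/(949·197000) = 3.209 mm.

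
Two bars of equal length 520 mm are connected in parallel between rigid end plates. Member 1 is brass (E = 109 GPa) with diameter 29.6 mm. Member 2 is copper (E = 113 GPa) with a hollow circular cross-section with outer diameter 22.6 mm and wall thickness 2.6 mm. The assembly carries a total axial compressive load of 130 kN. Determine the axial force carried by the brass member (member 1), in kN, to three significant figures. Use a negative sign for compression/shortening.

-104 kN

A_1 = 688.1 mm².
A_2 = 163.4 mm².
Equal strain + equilibrium ⇒ each member carries load in proportion to AE: A₁E₁ = 75010000 N, A₂E₂ = 18460000 N, ΣAE = 93470000 N.
F₁ = P·A₁E₁/ΣAE = -130000·75010000/93470000 = -104300 N.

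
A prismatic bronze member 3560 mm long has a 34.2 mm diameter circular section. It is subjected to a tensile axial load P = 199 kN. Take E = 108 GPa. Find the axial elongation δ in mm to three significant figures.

A = 918.6 mm².
δ_mech = NL/(AE) = 199000·3560/(918.6·108000) = 7.141 mm.

7.14 mm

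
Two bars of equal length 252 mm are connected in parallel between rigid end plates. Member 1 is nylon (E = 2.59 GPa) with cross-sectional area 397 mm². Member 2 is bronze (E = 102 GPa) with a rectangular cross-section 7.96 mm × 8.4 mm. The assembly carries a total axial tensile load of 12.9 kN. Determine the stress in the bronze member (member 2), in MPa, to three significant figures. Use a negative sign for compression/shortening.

A_2 = 66.86 mm².
Equal strain + equilibrium ⇒ each member carries load in proportion to AE: A₁E₁ = 1028000 N, A₂E₂ = 6820000 N, ΣAE = 7848000 N.
σ₂ = P·E₂/ΣAE = 12900·102000/7848000 = 167.7 MPa.

168 MPa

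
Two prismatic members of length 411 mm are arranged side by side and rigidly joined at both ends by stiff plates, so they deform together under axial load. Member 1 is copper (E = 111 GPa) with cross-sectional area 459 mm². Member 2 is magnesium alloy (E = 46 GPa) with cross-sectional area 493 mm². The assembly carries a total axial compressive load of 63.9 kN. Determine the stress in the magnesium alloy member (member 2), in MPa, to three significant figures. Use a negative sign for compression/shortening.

Equal strain + equilibrium ⇒ each member carries load in proportion to AE: A₁E₁ = 50950000 N, A₂E₂ = 22680000 N, ΣAE = 73630000 N.
σ₂ = P·E₂/ΣAE = -63900·46000/73630000 = -39.92 MPa.

-39.9 MPa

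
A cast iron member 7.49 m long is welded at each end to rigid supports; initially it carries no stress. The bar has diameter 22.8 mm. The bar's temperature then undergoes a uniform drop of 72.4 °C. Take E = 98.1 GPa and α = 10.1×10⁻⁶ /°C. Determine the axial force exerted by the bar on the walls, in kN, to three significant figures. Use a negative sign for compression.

29.3 kN

Free thermal expansion αLΔT = 10.1e-6 · 7490 · -72.4 = -5.477 mm.
The walls impose strain ε = −(-5.477)/7490 = 7.3124e-04; σ = Eε = 98100 · 7.3124e-04 = 71.73 MPa.
Wall reaction R = σ·A = 71.73·408.3 = 29290 N = 29.29 kN.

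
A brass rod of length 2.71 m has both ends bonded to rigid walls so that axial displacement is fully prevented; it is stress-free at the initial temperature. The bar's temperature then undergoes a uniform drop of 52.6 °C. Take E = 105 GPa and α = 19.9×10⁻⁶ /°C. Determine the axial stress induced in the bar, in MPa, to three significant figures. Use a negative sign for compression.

110 MPa

Free thermal expansion αLΔT = 19.9e-6 · 2710 · -52.6 = -2.837 mm.
The walls impose strain ε = −(-2.837)/2710 = 1.0467e-03; σ = Eε = 105000 · 1.0467e-03 = 109.9 MPa.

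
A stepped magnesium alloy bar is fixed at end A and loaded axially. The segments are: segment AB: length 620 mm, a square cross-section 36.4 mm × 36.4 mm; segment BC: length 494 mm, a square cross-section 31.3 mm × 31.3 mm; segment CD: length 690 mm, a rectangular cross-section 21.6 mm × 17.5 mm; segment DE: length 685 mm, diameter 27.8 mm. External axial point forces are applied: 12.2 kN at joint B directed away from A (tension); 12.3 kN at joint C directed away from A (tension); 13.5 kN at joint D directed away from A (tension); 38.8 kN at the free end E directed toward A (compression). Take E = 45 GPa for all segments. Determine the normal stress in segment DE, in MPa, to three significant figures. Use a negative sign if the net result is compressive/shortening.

Internal axial forces (sectioning from the free end, tension +): N_DE = -38.8 kN, N_CD = -25.3 kN, N_BC = -13 kN, N_AB = -0.8 kN.
A_DE = 607 mm².
σ_DE = N_DE/A_DE = -38800/607 = -63.92 MPa.

-63.9 MPa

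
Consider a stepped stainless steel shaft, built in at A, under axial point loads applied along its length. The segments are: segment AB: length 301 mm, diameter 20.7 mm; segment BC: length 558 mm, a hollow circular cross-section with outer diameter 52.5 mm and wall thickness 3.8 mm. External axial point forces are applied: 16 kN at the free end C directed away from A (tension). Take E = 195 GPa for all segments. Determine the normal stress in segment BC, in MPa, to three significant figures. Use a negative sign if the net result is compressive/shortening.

Internal axial forces (sectioning from the free end, tension +): N_BC = 16 kN, N_AB = 16 kN.
A_BC = 581.4 mm².
σ_BC = N_BC/A_BC = 16000/581.4 = 27.52 MPa.

27.5 MPa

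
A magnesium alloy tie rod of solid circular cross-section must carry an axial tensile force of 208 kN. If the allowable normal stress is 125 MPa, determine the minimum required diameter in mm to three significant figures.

Required area A ≥ P/σ_allow = 208000/125 = 1664 mm².
For a solid circular section, d ≥ √(4A/π) = 46.03 mm.

46.0 mm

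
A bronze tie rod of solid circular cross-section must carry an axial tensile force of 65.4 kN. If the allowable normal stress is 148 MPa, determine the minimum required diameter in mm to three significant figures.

23.7 mm

Required area A ≥ P/σ_allow = 65400/148 = 441.9 mm².
For a solid circular section, d ≥ √(4A/π) = 23.72 mm.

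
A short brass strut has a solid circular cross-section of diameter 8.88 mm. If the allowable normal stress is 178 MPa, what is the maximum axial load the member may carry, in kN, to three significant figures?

11.0 kN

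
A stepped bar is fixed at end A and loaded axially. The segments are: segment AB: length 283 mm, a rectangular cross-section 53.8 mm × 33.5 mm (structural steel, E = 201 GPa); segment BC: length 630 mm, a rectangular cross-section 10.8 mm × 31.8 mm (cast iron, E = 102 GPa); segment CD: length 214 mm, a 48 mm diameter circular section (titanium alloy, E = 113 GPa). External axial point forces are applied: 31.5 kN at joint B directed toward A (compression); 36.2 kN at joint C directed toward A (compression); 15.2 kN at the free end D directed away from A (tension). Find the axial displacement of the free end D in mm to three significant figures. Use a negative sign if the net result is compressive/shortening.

-0.403 mm

Internal axial forces (sectioning from the free end, tension +): N_CD = 15.2 kN, N_BC = -21 kN, N_AB = -52.5 kN.
A_AB = 1802 mm².
A_BC = 343.4 mm².
A_CD = 1810 mm².
δ_AB = -52500·283/(1802·201000) = -0.04101 mm
δ_BC = -21000·630/(343.4·102000) = -0.3777 mm
δ_CD = 15200·214/(1810·113000) = 0.01591 mm
δ = Σδ_i = -0.4028 mm.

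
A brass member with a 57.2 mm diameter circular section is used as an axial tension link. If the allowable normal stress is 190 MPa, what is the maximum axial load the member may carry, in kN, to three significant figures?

A = 2570 mm².
P_max = σ_allow · A = 190 · 2570 = 488200 N = 488.2 kN.

488 kN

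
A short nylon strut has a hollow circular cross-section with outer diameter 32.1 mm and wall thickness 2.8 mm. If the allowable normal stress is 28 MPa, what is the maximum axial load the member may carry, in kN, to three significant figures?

A = 257.7 mm².
P_max = σ_allow · A = 28 · 257.7 = 7217 N = 7.217 kN.

7.22 kN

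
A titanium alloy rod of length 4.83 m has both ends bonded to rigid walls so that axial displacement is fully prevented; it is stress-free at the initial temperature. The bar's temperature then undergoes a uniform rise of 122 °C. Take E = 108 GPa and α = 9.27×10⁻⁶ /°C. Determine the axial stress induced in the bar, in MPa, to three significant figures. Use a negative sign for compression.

-122 MPa

Free thermal expansion αLΔT = 9.27e-6 · 4830 · 122 = 5.462 mm.
The walls impose strain ε = −(5.462)/4830 = -1.1309e-03; σ = Eε = 108000 · -1.1309e-03 = -122.1 MPa.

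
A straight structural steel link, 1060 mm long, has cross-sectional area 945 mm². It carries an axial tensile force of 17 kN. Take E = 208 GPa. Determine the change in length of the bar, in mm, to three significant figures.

δ_mech = NL/(AE) = 17000·1060/(945·208000) = 0.09168 mm.

0.0917 mm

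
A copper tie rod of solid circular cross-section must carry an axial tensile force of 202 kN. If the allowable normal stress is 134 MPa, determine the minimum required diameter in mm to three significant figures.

Required area A ≥ P/σ_allow = 202000/134 = 1507 mm².
For a solid circular section, d ≥ √(4A/π) = 43.81 mm.

43.8 mm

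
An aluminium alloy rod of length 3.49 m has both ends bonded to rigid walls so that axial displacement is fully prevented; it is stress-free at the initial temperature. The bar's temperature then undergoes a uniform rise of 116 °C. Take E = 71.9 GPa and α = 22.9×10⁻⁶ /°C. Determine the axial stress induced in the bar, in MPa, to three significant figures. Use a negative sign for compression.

Free thermal expansion αLΔT = 22.9e-6 · 3490 · 116 = 9.271 mm.
The walls impose strain ε = −(9.271)/3490 = -2.6564e-03; σ = Eε = 71900 · -2.6564e-03 = -191 MPa.

-191 MPa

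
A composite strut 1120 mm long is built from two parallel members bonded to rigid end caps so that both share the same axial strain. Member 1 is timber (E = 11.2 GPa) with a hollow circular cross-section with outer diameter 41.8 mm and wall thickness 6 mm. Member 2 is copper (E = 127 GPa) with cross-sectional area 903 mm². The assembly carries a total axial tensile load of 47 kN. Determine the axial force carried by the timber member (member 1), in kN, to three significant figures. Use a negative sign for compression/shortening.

2.91 kN

A_1 = 674.8 mm².
Equal strain + equilibrium ⇒ each member carries load in proportion to AE: A₁E₁ = 7558000 N, A₂E₂ = 114700000 N, ΣAE = 122200000 N.
F₁ = P·A₁E₁/ΣAE = 47000·7558000/122200000 = 2906 N.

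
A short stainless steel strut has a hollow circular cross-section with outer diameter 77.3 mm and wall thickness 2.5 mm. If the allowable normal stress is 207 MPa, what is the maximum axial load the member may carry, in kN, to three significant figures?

122 kN

A = 587.5 mm².
P_max = σ_allow · A = 207 · 587.5 = 121600 N = 121.6 kN.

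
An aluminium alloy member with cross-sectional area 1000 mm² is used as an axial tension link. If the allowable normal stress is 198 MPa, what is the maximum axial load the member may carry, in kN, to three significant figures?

P_max = σ_allow · A = 198 · 1000 = 198000 N = 198 kN.

198 kN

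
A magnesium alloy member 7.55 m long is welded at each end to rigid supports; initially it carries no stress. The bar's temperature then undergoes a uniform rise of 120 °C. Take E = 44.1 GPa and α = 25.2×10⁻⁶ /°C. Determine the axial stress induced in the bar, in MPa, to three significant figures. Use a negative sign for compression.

-133 MPa

Free thermal expansion αLΔT = 25.2e-6 · 7550 · 120 = 22.83 mm.
The walls impose strain ε = −(22.83)/7550 = -3.0240e-03; σ = Eε = 44100 · -3.0240e-03 = -133.4 MPa.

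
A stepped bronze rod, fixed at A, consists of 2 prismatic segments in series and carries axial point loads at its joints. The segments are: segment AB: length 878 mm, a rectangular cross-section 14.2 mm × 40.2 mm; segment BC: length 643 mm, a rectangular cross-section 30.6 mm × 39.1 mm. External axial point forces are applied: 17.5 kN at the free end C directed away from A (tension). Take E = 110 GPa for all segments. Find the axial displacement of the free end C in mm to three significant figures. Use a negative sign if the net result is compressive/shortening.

0.330 mm

Internal axial forces (sectioning from the free end, tension +): N_BC = 17.5 kN, N_AB = 17.5 kN.
A_AB = 570.8 mm².
A_BC = 1196 mm².
δ_AB = 17500·878/(570.8·110000) = 0.2447 mm
δ_BC = 17500·643/(1196·110000) = 0.0855 mm
δ = Σδ_i = 0.3302 mm.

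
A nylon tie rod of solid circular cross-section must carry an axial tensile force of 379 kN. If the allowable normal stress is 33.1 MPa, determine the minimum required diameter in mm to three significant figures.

Required area A ≥ P/σ_allow = 379000/33.1 = 11450 mm².
For a solid circular section, d ≥ √(4A/π) = 120.7 mm.

121 mm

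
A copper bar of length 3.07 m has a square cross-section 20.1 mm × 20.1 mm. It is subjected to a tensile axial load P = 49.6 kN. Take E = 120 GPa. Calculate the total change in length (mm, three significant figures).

3.14 mm

A = 404 mm².
δ_mech = NL/(AE) = 49600·3070/(404·120000) = 3.141 mm.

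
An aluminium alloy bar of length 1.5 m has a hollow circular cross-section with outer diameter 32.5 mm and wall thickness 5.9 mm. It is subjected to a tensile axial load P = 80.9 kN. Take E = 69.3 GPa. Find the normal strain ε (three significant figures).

0.00237

A = 493 mm².
σ = N/A = 164.1 MPa; ε = σ/E = 164.1/69300 = 2.368e-03.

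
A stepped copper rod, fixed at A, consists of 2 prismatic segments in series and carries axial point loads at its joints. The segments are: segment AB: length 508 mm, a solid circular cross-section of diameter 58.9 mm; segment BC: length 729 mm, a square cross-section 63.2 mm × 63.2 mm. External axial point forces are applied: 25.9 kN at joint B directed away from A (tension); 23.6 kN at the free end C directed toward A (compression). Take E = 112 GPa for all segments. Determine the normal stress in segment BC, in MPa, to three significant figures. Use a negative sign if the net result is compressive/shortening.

Internal axial forces (sectioning from the free end, tension +): N_BC = -23.6 kN, N_AB = 2.3 kN.
A_BC = 3994 mm².
σ_BC = N_BC/A_BC = -23600/3994 = -5.909 MPa.

-5.91 MPa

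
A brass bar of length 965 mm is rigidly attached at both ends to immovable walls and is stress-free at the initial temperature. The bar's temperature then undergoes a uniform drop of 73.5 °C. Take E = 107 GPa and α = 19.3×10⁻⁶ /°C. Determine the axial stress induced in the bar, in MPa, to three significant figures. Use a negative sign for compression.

152 MPa

Free thermal expansion αLΔT = 19.3e-6 · 965 · -73.5 = -1.369 mm.
The walls impose strain ε = −(-1.369)/965 = 1.4185e-03; σ = Eε = 107000 · 1.4185e-03 = 151.8 MPa.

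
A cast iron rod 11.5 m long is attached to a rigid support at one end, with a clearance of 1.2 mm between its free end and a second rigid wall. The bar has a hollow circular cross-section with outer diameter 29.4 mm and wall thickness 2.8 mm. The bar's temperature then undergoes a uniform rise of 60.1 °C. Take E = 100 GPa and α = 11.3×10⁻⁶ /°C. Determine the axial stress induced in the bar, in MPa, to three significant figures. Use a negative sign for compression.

Free thermal expansion αLΔT = 11.3e-6 · 11500 · 60.1 = 7.81 mm.
The walls engage after the gap closes; constrained expansion = 7.81 − 1.2 = 6.61 mm.
The walls impose strain ε = −(6.61)/11500 = -5.7478e-04; σ = Eε = 100000 · -5.7478e-04 = -57.48 MPa.

-57.5 MPa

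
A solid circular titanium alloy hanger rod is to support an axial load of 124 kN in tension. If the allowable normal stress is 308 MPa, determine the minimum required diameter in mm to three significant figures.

22.6 mm

Required area A ≥ P/σ_allow = 124000/308 = 402.6 mm².
For a solid circular section, d ≥ √(4A/π) = 22.64 mm.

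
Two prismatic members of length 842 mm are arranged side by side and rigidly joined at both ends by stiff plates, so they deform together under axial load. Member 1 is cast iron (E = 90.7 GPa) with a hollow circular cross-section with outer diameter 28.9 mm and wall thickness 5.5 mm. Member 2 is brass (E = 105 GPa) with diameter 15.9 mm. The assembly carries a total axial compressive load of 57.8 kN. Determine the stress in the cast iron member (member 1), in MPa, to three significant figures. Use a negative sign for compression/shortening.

-91.1 MPa

A_1 = 404.3 mm².
A_2 = 198.6 mm².
Equal strain + equilibrium ⇒ each member carries load in proportion to AE: A₁E₁ = 36670000 N, A₂E₂ = 20850000 N, ΣAE = 57520000 N.
σ₁ = P·E₁/ΣAE = -57800·90700/57520000 = -91.14 MPa.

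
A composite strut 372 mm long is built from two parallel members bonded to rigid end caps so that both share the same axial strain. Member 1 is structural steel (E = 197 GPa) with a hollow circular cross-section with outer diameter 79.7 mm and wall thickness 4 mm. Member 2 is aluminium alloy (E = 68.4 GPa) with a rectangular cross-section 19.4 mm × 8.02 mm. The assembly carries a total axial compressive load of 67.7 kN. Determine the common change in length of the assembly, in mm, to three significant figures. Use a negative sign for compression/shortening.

A_1 = 951.3 mm².
A_2 = 155.6 mm².
Equal strain + equilibrium ⇒ each member carries load in proportion to AE: A₁E₁ = 187400000 N, A₂E₂ = 10640000 N, ΣAE = 198000000 N.
δ = PL/ΣAE = -67700·372/198000000 = -0.1272 mm.

-0.127 mm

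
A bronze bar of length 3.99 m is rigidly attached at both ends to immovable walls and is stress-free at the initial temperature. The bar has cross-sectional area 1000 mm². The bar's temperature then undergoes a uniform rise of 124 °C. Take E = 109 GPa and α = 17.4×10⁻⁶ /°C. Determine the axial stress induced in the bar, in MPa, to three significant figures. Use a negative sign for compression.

-235 MPa

Free thermal expansion αLΔT = 17.4e-6 · 3990 · 124 = 8.609 mm.
The walls impose strain ε = −(8.609)/3990 = -2.1576e-03; σ = Eε = 109000 · -2.1576e-03 = -235.2 MPa.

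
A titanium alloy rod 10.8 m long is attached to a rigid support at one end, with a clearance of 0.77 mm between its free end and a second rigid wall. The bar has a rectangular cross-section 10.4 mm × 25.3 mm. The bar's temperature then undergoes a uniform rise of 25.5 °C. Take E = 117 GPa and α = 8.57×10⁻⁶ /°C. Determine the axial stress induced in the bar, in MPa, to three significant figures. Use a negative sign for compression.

Free thermal expansion αLΔT = 8.57e-6 · 10800 · 25.5 = 2.36 mm.
The walls engage after the gap closes; constrained expansion = 2.36 − 0.77 = 1.59 mm.
The walls impose strain ε = −(1.59)/10800 = -1.4724e-04; σ = Eε = 117000 · -1.4724e-04 = -17.23 MPa.

-17.2 MPa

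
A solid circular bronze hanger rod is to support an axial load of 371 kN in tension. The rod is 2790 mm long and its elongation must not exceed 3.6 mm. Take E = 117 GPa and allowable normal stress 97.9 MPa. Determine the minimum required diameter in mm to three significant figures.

Required area A ≥ P/σ_allow = 371000/97.9 = 3790 mm².
For a solid circular section, d ≥ √(4A/π) = 69.46 mm.
Elongation limit: A ≥ PL/(Eδ_allow) = 371000·2790/(117000·3.6) = 2457 mm² ⇒ d ≥ 55.94 mm.
The stress limit governs.

69.5 mm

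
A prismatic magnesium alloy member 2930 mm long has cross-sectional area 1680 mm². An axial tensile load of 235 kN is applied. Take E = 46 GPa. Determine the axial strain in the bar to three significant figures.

σ = N/A = 139.9 MPa; ε = σ/E = 139.9/46000 = 3.041e-03.

0.00304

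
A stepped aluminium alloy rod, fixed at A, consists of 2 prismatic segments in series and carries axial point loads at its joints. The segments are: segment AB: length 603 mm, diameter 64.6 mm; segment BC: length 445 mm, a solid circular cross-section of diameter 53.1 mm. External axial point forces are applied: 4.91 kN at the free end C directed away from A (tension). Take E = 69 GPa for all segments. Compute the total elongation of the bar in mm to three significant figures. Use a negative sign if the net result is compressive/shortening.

0.0274 mm

Internal axial forces (sectioning from the free end, tension +): N_BC = 4.91 kN, N_AB = 4.91 kN.
A_AB = 3278 mm².
A_BC = 2215 mm².
δ_AB = 4910·603/(3278·69000) = 0.01309 mm
δ_BC = 4910·445/(2215·69000) = 0.0143 mm
δ = Σδ_i = 0.02739 mm.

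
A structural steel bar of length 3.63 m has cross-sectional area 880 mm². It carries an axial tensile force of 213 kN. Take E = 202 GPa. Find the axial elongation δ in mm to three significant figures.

4.35 mm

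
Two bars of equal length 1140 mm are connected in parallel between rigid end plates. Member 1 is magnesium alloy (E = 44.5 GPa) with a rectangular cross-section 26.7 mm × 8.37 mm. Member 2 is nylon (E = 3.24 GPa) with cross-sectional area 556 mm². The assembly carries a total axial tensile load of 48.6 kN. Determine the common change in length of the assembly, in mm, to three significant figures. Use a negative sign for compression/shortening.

4.72 mm

A_1 = 223.5 mm².
Equal strain + equilibrium ⇒ each member carries load in proportion to AE: A₁E₁ = 9945000 N, A₂E₂ = 1801000 N, ΣAE = 11750000 N.
δ = PL/ΣAE = 48600·1140/11750000 = 4.717 mm.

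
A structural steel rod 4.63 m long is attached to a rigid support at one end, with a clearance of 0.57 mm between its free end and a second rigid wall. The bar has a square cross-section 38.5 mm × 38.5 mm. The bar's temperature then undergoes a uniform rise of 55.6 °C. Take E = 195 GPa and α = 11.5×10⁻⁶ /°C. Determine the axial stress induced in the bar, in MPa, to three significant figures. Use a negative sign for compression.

Free thermal expansion αLΔT = 11.5e-6 · 4630 · 55.6 = 2.96 mm.
The walls engage after the gap closes; constrained expansion = 2.96 − 0.57 = 2.39 mm.
The walls impose strain ε = −(2.39)/4630 = -5.1629e-04; σ = Eε = 195000 · -5.1629e-04 = -100.7 MPa.

-101 MPa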